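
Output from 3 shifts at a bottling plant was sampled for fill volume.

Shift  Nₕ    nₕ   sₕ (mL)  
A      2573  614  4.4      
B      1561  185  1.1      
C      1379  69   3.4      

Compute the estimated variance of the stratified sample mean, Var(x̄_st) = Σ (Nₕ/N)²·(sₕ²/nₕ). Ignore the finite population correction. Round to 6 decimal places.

N = 5513. Term for each stratum: Wₕ²sₕ²/nₕ.
Var(x̄_st) = 0.006868163 + 0.000524377 + 0.010482414 = 0.017874953 → 0.017875.

0.017875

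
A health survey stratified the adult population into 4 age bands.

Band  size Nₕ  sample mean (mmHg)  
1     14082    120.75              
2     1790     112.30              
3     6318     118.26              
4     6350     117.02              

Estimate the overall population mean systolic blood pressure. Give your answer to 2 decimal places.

118.84

N = 14082 + 1790 + 6318 + 6350 = 28540.
Overall mean = Σ (Nₕ/N)·x̄ₕ — weight by population share, not a simple average.
Σ Nₕx̄ₕ = 14082·120.75 + 1790·112.30 + 6318·118.26 + 6350·117.02 = 1700401.5 + 201017 + 747166.68 + 743077 = 3391662.18.
Divide by N: 3391662.18 / 28540 = 118.8389... → 118.84.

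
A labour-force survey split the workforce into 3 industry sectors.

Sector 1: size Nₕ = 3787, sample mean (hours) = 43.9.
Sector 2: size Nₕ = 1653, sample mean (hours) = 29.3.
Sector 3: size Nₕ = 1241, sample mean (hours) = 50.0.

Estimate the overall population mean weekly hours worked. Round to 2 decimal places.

41.42

N = 6681; weights Wₕ = Nₕ/N = (0.5668, 0.2474, 0.1858).
x̄_st = Σ Wₕ·x̄ₕ = 0.5668·43.9 + 0.2474·29.3 + 0.1858·50.0 ≈ 41.4208...
→ 41.42.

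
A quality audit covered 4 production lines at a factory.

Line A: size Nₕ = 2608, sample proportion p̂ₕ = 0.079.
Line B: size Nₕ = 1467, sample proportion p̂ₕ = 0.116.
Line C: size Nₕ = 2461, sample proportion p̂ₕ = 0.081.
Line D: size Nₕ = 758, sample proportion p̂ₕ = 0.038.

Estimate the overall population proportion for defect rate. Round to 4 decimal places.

0.0829

Wₕ = Nₕ/N with N = 7294: 0.3576, 0.2011, 0.3374, 0.1039.
p̂_st = 0.3576·0.079 + 0.2011·0.116 + 0.3374·0.081 + 0.1039·0.038 ≈ 0.082856... → 0.0829.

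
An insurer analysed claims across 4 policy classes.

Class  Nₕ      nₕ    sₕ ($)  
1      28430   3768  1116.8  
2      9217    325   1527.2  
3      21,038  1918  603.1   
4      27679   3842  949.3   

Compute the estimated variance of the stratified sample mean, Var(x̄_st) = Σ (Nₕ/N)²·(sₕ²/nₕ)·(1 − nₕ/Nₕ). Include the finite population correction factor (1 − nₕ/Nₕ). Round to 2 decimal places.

140.95

N = 86364; Wₕ = Nₕ/N.
class 1: (28430/86364)²·1116.8²/3768·(1 − 3768/28430) = 31.11570
class 2: (9217/86364)²·1527.2²/325·(1 − 325/9217) = 78.85550
class 3: (21038/86364)²·603.1²/1918·(1 − 1918/21038) = 10.22720
class 4: (27679/86364)²·949.3²/3842·(1 − 3842/27679) = 20.74847
Sum = 140.94688 → 140.95.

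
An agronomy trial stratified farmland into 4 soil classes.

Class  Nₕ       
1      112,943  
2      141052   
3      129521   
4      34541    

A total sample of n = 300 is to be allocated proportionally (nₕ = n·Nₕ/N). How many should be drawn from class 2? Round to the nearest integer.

N = 112943 + 141052 + 129521 + 34541 = 418057.
n_2 = 300·141052/418057 = 101.220... → 101.

101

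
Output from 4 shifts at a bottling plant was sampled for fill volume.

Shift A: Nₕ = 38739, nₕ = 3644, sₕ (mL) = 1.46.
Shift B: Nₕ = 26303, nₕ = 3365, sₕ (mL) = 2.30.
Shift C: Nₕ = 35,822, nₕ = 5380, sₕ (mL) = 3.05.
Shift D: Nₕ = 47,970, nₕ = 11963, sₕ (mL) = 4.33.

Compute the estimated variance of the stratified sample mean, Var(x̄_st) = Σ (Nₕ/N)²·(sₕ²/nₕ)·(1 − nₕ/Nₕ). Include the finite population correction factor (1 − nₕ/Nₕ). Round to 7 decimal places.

0.0002860

N = 148834; Wₕ = Nₕ/N.
shift A: (38739/148834)²·1.46²/3644·(1 − 3644/38739) = 0.0000359018
shift B: (26303/148834)²·2.30²/3365·(1 − 3365/26303) = 0.0000428181
shift C: (35822/148834)²·3.05²/5380·(1 − 5380/35822) = 0.0000851209
shift D: (47970/148834)²·4.33²/11963·(1 − 11963/47970) = 0.0001222047
Sum = 0.0002860455 → 0.0002860.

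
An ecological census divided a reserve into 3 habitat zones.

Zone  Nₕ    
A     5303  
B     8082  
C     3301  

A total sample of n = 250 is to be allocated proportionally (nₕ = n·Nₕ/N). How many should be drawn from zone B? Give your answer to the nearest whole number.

Share of zone B = 8082/16686 = 0.48436.
Allocate 250 × 0.48436 = 121.090... → 121.

121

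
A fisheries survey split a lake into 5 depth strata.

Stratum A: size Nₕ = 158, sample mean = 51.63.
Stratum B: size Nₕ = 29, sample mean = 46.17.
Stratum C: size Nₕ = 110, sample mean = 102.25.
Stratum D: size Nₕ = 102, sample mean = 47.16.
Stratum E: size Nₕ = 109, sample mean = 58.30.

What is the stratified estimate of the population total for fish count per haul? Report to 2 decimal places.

31908.99

Population total = Σ Nₕ·x̄ₕ (each stratum's size times its mean).
158·51.63 + 29·46.17 + 110·102.25 + 102·47.16 + 109·58.30 = 8157.54 + 1338.93 + 11247.5 + 4810.32 + 6354.7 = 31908.99.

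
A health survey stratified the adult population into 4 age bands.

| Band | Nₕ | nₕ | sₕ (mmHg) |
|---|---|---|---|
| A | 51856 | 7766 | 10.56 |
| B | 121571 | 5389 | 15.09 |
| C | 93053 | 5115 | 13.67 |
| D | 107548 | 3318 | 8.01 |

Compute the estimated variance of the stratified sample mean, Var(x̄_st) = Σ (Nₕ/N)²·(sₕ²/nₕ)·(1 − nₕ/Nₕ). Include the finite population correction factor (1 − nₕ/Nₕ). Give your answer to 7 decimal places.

N = 374028. Term for each stratum: Wₕ²sₕ²/nₕ·(1−nₕ/Nₕ).
Var(x̄_st) = 0.0002346720 + 0.0042660987 + 0.0021369292 + 0.0015494426 = 0.0081871425 → 0.0081871.

0.0081871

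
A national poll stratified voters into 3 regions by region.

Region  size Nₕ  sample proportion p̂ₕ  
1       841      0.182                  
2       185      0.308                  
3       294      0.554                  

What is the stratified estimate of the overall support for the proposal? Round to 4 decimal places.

N = 841 + 185 + 294 = 1320.
Overall proportion = Σ (Nₕ/N)·p̂ₕ.
Σ Nₕp̂ₕ = 153.062 + 56.98 + 162.876 = 372.918.
372.918 / 1320 = 0.282514... → 0.2825.

0.2825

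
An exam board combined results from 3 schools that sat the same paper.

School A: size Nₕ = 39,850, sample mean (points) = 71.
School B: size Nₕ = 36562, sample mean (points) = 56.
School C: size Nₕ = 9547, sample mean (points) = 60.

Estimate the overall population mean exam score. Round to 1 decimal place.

x̄_st = (Σ Nₕx̄ₕ) / (Σ Nₕ) = (39850·71 + 36562·56 + 9547·60) / 85959
= 5449642 / 85959 = 63.398... → 63.4.

63.4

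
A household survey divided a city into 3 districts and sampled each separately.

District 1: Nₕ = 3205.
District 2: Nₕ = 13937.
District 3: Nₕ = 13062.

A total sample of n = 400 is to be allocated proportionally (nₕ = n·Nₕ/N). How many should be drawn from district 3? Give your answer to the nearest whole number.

N = 3205 + 13937 + 13062 = 30204.
n_3 = 400·13062/30204 = 172.984... → 173.

173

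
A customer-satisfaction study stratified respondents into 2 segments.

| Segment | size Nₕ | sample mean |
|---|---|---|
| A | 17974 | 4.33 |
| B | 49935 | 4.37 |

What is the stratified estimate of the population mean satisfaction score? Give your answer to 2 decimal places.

4.36

N = 67909; weights Wₕ = Nₕ/N = (0.2647, 0.7353).
x̄_st = Σ Wₕ·x̄ₕ = 0.2647·4.33 + 0.7353·4.37 ≈ 4.3594...
→ 4.36.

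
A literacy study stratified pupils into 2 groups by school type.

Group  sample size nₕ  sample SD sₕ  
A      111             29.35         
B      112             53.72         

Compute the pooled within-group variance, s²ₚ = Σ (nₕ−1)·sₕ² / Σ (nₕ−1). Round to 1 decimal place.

Degrees of freedom: 110 + 111 = 221.
Σ(nₕ−1)sₕ² = 110·861.4225 + 111·2885.8384 = 415084.5374.
s²ₚ = 415084.5374 / 221 = 1878.211... → 1878.2.

1878.2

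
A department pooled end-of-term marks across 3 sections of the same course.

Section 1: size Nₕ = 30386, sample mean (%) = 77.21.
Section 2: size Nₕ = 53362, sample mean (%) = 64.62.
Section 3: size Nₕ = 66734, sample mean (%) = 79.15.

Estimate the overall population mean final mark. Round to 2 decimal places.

N = 150482; weights Wₕ = Nₕ/N = (0.2019, 0.3546, 0.4435).
x̄_st = Σ Wₕ·x̄ₕ = 0.2019·77.21 + 0.3546·64.62 + 0.4435·79.15 ≈ 73.6058...
→ 73.61.

73.61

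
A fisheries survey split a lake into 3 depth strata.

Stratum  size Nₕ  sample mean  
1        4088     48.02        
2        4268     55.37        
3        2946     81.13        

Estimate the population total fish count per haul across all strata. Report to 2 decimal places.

1: 4088·48.02 = 196305.76
2: 4268·55.37 = 236319.16
3: 2946·81.13 = 239008.98
τ̂ = Σ Nₕx̄ₕ = 671633.90.

671633.90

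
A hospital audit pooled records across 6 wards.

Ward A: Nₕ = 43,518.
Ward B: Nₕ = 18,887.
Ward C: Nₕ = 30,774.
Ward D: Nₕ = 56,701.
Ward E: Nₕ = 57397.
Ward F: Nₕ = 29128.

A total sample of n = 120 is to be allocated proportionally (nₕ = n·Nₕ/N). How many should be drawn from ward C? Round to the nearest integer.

16

N = 43518 + 18887 + 30774 + 56701 + 57397 + 29128 = 236405.
n_C = 120·30774/236405 = 15.621... → 16.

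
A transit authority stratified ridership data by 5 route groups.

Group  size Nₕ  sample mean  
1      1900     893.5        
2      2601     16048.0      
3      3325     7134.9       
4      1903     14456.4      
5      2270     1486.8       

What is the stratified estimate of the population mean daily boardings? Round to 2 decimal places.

8171.31

N = 11999; weights Wₕ = Nₕ/N = (0.1583, 0.2168, 0.2771, 0.1586, 0.1892).
x̄_st = Σ Wₕ·x̄ₕ = 0.1583·893.5 + 0.2168·16048.0 + 0.2771·7134.9 + 0.1586·14456.4 + 0.1892·1486.8 ≈ 8171.3148...
→ 8171.31.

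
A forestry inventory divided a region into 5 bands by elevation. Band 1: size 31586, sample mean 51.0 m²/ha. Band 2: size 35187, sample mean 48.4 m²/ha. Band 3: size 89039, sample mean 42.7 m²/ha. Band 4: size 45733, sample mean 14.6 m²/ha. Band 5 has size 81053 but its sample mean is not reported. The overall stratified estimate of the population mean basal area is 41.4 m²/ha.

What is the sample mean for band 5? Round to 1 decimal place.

N = 31586 + 35187 + 89039 + 45733 + 81053 = 282598.
Overall total = μ·N = 41.4·282598 = 11699557.2.
Subtract the known strata: 31586·51.0 + 35187·48.4 + 89039·42.7 + 45733·14.6 = 7783603.9.
Remaining total for band 5: 11699557.2 − 7783603.9 = 3915953.3.
Divide by its size: 3915953.3 / 81053 = 48.313... → 48.3.

48.3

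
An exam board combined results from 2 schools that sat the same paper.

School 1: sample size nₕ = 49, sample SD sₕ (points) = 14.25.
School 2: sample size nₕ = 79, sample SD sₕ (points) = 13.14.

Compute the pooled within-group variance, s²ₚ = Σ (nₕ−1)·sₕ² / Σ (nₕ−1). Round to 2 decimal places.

1: (49−1)·14.25² = 48·203.0625 = 9747
2: (79−1)·13.14² = 78·172.6596 = 13467.4488
Numerator = 23214.4488; denominator = Σ(nₕ−1) = 126.
s²ₚ = 23214.4488/126 = 184.2417... → 184.24.

184.24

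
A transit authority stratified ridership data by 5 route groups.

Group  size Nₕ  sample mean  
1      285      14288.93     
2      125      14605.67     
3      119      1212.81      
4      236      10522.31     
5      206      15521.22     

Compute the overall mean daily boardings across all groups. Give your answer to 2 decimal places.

12073.14

N = 971; weights Wₕ = Nₕ/N = (0.2935, 0.1287, 0.1226, 0.2430, 0.2122).
x̄_st = Σ Wₕ·x̄ₕ = 0.2935·14288.93 + 0.1287·14605.67 + 0.1226·1212.81 + 0.2430·10522.31 + 0.2122·15521.22 ≈ 12073.1356...
→ 12073.14.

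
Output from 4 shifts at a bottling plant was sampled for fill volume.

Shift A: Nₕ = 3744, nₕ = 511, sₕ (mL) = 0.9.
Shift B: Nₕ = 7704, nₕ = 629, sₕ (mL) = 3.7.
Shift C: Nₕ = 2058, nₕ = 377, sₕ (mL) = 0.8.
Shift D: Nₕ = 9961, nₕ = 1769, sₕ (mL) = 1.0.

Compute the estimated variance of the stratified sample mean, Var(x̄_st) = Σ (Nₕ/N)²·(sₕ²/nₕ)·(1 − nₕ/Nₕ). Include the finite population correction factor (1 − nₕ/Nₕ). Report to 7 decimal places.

0.0022834

N = 23467; Wₕ = Nₕ/N.
shift A: (3744/23467)²·0.9²/511·(1 − 511/3744) = 0.0000348410
shift B: (7704/23467)²·3.7²/629·(1 − 629/7704) = 0.0021541720
shift C: (2058/23467)²·0.8²/377·(1 − 377/2058) = 0.0000106644
shift D: (9961/23467)²·1.0²/1769·(1 − 1769/9961) = 0.0000837626
Sum = 0.0022834399 → 0.0022834.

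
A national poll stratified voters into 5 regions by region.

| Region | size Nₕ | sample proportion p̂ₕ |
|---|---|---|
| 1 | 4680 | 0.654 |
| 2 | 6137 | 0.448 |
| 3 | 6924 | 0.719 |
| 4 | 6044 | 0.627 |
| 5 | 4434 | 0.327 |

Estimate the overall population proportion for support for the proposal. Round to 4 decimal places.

N = 4680 + 6137 + 6924 + 6044 + 4434 = 28219.
Overall proportion = Σ (Nₕ/N)·p̂ₕ.
Σ Nₕp̂ₕ = 3060.72 + 2749.376 + 4978.356 + 3789.588 + 1449.918 = 16027.958.
16027.958 / 28219 = 0.567985... → 0.5680.

0.5680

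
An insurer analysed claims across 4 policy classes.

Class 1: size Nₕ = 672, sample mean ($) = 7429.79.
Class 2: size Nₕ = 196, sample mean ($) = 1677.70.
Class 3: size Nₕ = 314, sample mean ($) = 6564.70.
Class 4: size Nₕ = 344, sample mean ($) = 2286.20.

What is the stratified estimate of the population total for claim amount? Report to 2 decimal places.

8169416.68

Estimate total by summing Nₕ·x̄ₕ over strata.
672·7429.79 + 196·1677.70 + 314·6564.70 + 344·2286.20 = 4992818.88 + 328829.2 + 2061315.8 + 786452.8 = 8169416.68.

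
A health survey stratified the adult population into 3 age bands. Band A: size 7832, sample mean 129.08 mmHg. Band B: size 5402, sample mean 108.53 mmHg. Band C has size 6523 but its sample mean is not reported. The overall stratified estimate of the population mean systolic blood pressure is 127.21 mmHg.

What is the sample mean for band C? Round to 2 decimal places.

Σ Nₕx̄ₕ = N·μ, so 6523·x̄_C = 19757·127.21 − (7832·129.08 + 5402·108.53).
= 2513287.97 − 1597233.62 = 916054.35.
x̄_C = 916054.35 / 6523 = 140.4345... → 140.43.

140.43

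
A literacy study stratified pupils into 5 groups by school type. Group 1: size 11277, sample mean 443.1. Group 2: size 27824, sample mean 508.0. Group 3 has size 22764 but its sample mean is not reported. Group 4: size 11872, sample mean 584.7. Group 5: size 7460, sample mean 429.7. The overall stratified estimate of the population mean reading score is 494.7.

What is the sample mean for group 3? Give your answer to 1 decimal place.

478.4

Σ Nₕx̄ₕ = N·μ, so 22764·x̄_3 = 81197·494.7 − (11277·443.1 + 27824·508.0 + 11872·584.7 + 7460·429.7).
= 40168155.9 − 29278551.1 = 10889604.8.
x̄_3 = 10889604.8 / 22764 = 478.370... → 478.4.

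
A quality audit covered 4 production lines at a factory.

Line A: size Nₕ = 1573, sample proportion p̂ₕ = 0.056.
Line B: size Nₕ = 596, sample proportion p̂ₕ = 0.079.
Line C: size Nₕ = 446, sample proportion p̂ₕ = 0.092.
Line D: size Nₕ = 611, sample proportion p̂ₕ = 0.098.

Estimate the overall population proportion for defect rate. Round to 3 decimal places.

0.073

N = 1573 + 596 + 446 + 611 = 3226.
Overall proportion = Σ (Nₕ/N)·p̂ₕ.
Σ Nₕp̂ₕ = 88.088 + 47.084 + 41.032 + 59.878 = 236.082.
236.082 / 3226 = 0.07318... → 0.073.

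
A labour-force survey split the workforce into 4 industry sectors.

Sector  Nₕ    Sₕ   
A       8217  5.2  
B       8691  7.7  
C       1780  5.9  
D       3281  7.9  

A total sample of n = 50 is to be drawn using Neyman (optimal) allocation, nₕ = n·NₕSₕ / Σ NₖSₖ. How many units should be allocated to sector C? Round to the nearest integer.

A: NₕSₕ = 8217·5.2 = 42728.4
B: NₕSₕ = 8691·7.7 = 66920.7
C: NₕSₕ = 1780·5.9 = 10502
D: NₕSₕ = 3281·7.9 = 25919.9
Σ NₕSₕ = 146071.
n_C = 50·10502/146071 = 3.595... → 4.

4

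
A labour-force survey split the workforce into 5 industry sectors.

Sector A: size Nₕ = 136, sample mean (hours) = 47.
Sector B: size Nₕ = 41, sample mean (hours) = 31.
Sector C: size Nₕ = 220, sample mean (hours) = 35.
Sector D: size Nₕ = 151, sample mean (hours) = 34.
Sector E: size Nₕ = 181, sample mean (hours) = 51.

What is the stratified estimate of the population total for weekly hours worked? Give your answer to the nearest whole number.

A: 136·47 = 6392
B: 41·31 = 1271
C: 220·35 = 7700
D: 151·34 = 5134
E: 181·51 = 9231
τ̂ = Σ Nₕx̄ₕ = 29728.

29728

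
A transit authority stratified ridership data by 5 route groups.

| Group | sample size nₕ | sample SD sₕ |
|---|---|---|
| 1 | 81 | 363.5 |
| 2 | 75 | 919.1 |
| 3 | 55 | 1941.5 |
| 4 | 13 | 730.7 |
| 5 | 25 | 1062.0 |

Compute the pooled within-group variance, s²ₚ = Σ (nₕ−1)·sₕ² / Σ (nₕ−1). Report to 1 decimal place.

1: (81−1)·363.5² = 80·132132.25 = 10570580
2: (75−1)·919.1² = 74·844744.81 = 62511115.94
3: (55−1)·1941.5² = 54·3769422.25 = 203548801.5
4: (13−1)·730.7² = 12·533922.49 = 6407069.88
5: (25−1)·1062.0² = 24·1127844 = 27068256
Numerator = 310105823.32; denominator = Σ(nₕ−1) = 244.
s²ₚ = 310105823.32/244 = 1270925.505... → 1270925.5.

1270925.5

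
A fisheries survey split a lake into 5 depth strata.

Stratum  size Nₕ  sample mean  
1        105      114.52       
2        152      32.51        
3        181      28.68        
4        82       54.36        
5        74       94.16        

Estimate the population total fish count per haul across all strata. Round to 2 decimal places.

Estimate total by summing Nₕ·x̄ₕ over strata.
105·114.52 + 152·32.51 + 181·28.68 + 82·54.36 + 74·94.16 = 12024.6 + 4941.52 + 5191.08 + 4457.52 + 6967.84 = 33582.56.

33582.56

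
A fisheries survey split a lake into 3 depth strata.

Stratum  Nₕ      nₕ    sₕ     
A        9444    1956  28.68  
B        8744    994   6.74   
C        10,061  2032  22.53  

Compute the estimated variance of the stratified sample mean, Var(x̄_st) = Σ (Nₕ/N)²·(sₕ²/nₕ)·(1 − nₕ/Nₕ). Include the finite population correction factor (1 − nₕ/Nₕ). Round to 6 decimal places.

N = 28249; Wₕ = Nₕ/N.
stratum A: (9444/28249)²·28.68²/1956·(1 − 1956/9444) = 0.037265341
stratum B: (8744/28249)²·6.74²/994·(1 − 994/8744) = 0.003880959
stratum C: (10061/28249)²·22.53²/2032·(1 − 2032/10061) = 0.025286873
Sum = 0.066433174 → 0.066433.

0.066433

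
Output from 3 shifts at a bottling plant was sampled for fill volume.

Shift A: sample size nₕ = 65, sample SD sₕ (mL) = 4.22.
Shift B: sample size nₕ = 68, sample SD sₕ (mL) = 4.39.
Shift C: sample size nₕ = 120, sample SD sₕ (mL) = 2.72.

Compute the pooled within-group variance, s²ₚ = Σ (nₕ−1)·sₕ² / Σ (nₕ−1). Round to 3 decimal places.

Degrees of freedom: 64 + 67 + 119 = 250.
Σ(nₕ−1)sₕ² = 64·17.8084 + 67·19.2721 + 119·7.3984 = 3311.3779.
s²ₚ = 3311.3779 / 250 = 13.24551... → 13.246.

13.246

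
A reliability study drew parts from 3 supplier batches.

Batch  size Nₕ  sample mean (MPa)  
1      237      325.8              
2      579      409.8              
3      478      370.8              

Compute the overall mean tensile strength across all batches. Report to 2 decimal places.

N = 1294; weights Wₕ = Nₕ/N = (0.1832, 0.4474, 0.3694).
x̄_st = Σ Wₕ·x̄ₕ = 0.1832·325.8 + 0.4474·409.8 + 0.3694·370.8 ≈ 380.0087...
→ 380.01.

380.01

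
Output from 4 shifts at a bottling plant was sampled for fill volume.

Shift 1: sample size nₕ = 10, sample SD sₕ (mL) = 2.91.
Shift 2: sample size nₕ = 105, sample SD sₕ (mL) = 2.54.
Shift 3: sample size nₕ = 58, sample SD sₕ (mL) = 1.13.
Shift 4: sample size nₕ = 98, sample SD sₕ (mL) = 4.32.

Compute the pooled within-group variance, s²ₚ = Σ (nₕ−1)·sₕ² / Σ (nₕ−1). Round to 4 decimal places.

9.8510

1: (10−1)·2.91² = 9·8.4681 = 76.2129
2: (105−1)·2.54² = 104·6.4516 = 670.9664
3: (58−1)·1.13² = 57·1.2769 = 72.7833
4: (98−1)·4.32² = 97·18.6624 = 1810.2528
Numerator = 2630.2154; denominator = Σ(nₕ−1) = 267.
s²ₚ = 2630.2154/267 = 9.850994... → 9.8510.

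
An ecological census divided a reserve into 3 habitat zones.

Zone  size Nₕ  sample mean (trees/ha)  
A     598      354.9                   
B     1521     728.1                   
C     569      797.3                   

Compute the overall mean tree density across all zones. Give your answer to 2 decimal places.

659.72

x̄_st = (Σ Nₕx̄ₕ) / (Σ Nₕ) = (598·354.9 + 1521·728.1 + 569·797.3) / 2688
= 1773334 / 2688 = 659.7225... → 659.72.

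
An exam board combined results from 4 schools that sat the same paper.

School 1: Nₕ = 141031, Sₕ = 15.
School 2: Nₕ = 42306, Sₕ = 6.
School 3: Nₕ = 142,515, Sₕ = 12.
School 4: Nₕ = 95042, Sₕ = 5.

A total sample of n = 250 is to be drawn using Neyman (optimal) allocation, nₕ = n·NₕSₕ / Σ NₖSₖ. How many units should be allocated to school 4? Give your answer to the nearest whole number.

26

1: NₕSₕ = 141031·15 = 2115465
2: NₕSₕ = 42306·6 = 253836
3: NₕSₕ = 142515·12 = 1710180
4: NₕSₕ = 95042·5 = 475210
Σ NₕSₕ = 4554691.
n_4 = 250·475210/4554691 = 26.084... → 26.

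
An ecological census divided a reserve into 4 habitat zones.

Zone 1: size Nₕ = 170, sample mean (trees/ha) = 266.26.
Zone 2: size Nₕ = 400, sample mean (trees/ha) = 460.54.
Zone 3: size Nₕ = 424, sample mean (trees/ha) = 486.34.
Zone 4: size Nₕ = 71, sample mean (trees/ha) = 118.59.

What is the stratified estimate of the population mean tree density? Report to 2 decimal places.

N = 170 + 400 + 424 + 71 = 1065.
The stratified mean weights each stratum mean by its population share Nₕ/N.
Σ Nₕx̄ₕ = 170·266.26 + 400·460.54 + 424·486.34 + 71·118.59 = 45264.2 + 184216 + 206208.16 + 8419.89 = 444108.25.
Divide by N: 444108.25 / 1065 = 417.0031... → 417.00.

417.00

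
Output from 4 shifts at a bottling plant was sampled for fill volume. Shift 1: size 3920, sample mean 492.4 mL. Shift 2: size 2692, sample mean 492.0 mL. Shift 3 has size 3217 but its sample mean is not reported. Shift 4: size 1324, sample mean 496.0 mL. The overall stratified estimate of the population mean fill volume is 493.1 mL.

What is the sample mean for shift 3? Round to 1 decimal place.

493.7

N = 3920 + 2692 + 3217 + 1324 = 11153.
Overall total = μ·N = 493.1·11153 = 5499544.3.
Subtract the known strata: 3920·492.4 + 2692·492.0 + 1324·496.0 = 3911376.
Remaining total for shift 3: 5499544.3 − 3911376 = 1588168.3.
Divide by its size: 1588168.3 / 3217 = 493.680... → 493.7.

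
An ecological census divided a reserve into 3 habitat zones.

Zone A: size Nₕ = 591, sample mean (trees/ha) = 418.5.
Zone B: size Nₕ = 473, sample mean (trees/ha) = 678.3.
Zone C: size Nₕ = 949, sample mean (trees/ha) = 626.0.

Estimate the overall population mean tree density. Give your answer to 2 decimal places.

N = 591 + 473 + 949 = 2013.
Overall mean = Σ (Nₕ/N)·x̄ₕ — weight by population share, not a simple average.
Σ Nₕx̄ₕ = 591·418.5 + 473·678.3 + 949·626.0 = 247333.5 + 320835.9 + 594074 = 1162243.4.
Divide by N: 1162243.4 / 2013 = 577.3688... → 577.37.

577.37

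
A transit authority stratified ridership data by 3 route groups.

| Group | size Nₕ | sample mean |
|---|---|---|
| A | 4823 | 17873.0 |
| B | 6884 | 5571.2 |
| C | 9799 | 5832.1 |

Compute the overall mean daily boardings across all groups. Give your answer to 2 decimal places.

x̄_st = (Σ Nₕx̄ₕ) / (Σ Nₕ) = (4823·17873.0 + 6884·5571.2 + 9799·5832.1) / 21506
= 181702367.7 / 21506 = 8448.9151... → 8448.92.

8448.92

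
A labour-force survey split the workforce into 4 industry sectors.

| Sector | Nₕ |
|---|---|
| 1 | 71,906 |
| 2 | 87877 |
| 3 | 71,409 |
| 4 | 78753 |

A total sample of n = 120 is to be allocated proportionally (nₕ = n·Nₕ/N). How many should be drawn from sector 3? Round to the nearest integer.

Share of sector 3 = 71409/309945 = 0.23039.
Allocate 120 × 0.23039 = 27.647... → 28.

28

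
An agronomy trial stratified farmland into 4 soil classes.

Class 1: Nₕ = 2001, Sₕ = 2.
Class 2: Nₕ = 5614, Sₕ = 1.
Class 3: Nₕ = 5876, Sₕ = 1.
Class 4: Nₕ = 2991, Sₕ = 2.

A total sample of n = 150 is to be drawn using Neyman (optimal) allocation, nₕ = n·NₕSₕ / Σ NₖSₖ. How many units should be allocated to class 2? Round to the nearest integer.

39

Σ NₕSₕ = 2001·2 + 5614·1 + 5876·1 + 2991·2 = 21474.
Share for 2: 5614/21474 = 0.26143.
n_2 = 150 × 0.26143 = 39.215... → 39.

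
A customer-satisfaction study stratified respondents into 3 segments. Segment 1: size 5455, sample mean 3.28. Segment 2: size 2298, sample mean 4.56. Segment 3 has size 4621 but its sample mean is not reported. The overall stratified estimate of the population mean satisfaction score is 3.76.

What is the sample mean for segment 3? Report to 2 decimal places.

N = 5455 + 2298 + 4621 = 12374.
Overall total = μ·N = 3.76·12374 = 46526.24.
Subtract the known strata: 5455·3.28 + 2298·4.56 = 28371.28.
Remaining total for segment 3: 46526.24 − 28371.28 = 18154.96.
Divide by its size: 18154.96 / 4621 = 3.9288... → 3.93.

3.93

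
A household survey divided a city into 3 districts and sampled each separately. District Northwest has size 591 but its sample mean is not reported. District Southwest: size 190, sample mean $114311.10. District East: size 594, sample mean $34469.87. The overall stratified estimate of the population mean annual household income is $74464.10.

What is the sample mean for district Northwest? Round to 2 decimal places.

101850.97

N = 591 + 190 + 594 = 1375.
Overall total = μ·N = 74464.10·1375 = 102388137.5.
Subtract the known strata: 190·114311.10 + 594·34469.87 = 42194211.78.
Remaining total for district Northwest: 102388137.5 − 42194211.78 = 60193925.72.
Divide by its size: 60193925.72 / 591 = 101850.9741... → 101850.97.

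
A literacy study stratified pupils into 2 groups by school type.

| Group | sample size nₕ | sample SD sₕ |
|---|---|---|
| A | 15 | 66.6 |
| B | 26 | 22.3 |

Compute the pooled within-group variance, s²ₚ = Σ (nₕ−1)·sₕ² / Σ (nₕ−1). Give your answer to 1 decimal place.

1911.0

Degrees of freedom: 14 + 25 = 39.
Σ(nₕ−1)sₕ² = 14·4435.56 + 25·497.29 = 74530.09.
s²ₚ = 74530.09 / 39 = 1911.028... → 1911.0.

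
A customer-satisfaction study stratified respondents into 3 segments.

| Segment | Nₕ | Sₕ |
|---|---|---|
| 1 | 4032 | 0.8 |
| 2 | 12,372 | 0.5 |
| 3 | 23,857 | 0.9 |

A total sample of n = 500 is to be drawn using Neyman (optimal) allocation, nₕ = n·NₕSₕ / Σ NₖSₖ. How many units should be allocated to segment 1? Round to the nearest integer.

52

Σ NₕSₕ = 4032·0.8 + 12372·0.5 + 23857·0.9 = 30882.9.
Share for 1: 3225.6/30882.9 = 0.10445.
n_1 = 500 × 0.10445 = 52.223... → 52.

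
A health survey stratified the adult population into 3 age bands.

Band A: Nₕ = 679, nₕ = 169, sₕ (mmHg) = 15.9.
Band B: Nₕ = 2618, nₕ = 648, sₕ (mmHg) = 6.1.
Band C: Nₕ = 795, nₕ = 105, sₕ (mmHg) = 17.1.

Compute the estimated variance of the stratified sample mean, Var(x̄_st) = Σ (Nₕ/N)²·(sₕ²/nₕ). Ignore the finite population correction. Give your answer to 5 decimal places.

0.16981

N = 4092; Wₕ = Nₕ/N.
band A: (679/4092)²·15.9²/169 = 0.04118849
band B: (2618/4092)²·6.1²/648 = 0.02350459
band C: (795/4092)²·17.1²/105 = 0.10511530
Sum = 0.16980838 → 0.16981.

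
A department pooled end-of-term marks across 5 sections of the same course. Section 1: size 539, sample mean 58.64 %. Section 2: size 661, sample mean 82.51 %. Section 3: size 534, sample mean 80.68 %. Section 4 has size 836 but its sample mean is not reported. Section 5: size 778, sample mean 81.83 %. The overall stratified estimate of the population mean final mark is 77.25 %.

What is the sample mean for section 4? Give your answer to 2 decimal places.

78.64

N = 539 + 661 + 534 + 836 + 778 = 3348.
Overall total = μ·N = 77.25·3348 = 258633.
Subtract the known strata: 539·58.64 + 661·82.51 + 534·80.68 + 778·81.83 = 192892.93.
Remaining total for section 4: 258633 − 192892.93 = 65740.07.
Divide by its size: 65740.07 / 836 = 78.6364... → 78.64.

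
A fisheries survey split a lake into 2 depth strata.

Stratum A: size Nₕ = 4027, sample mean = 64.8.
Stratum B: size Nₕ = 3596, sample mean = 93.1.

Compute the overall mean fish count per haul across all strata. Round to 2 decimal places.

N = 7623; weights Wₕ = Nₕ/N = (0.5283, 0.4717).
x̄_st = Σ Wₕ·x̄ₕ = 0.5283·64.8 + 0.4717·93.1 ≈ 78.1500...
→ 78.15.

78.15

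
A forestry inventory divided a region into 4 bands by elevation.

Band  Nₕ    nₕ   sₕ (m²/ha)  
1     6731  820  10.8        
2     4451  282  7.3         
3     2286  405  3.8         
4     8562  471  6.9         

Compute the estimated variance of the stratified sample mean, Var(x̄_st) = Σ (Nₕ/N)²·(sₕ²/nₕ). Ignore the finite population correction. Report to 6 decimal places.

N = 22030. Term for each stratum: Wₕ²sₕ²/nₕ.
Var(x̄_st) = 0.013278953 + 0.007714056 + 0.000383915 + 0.015268583 = 0.036645508 → 0.036646.

0.036646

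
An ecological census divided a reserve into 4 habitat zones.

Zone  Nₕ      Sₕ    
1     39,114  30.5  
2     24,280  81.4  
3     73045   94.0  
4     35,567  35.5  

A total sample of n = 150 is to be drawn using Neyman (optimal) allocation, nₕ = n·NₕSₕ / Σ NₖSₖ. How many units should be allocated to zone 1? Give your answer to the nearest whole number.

Σ NₕSₕ = 39114·30.5 + 24280·81.4 + 73045·94.0 + 35567·35.5 = 11298227.5.
Share for 1: 1192977/11298227.5 = 0.10559.
n_1 = 150 × 0.10559 = 15.838... → 16.

16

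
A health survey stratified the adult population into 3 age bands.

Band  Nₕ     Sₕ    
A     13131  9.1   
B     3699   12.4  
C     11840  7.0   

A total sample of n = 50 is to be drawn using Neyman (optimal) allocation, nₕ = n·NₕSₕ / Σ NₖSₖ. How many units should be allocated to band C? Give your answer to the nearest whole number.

A: NₕSₕ = 13131·9.1 = 119492.1
B: NₕSₕ = 3699·12.4 = 45867.6
C: NₕSₕ = 11840·7.0 = 82880
Σ NₕSₕ = 248239.7.
n_C = 50·82880/248239.7 = 16.694... → 17.

17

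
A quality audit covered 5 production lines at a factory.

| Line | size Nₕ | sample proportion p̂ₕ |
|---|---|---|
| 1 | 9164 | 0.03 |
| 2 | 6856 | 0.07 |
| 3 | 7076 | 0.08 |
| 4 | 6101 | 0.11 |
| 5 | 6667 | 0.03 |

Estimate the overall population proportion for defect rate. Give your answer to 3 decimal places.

Wₕ = Nₕ/N with N = 35864: 0.2555, 0.1912, 0.1973, 0.1701, 0.1859.
p̂_st = 0.2555·0.03 + 0.1912·0.07 + 0.1973·0.08 + 0.1701·0.11 + 0.1859·0.03 ≈ 0.06112... → 0.061.

0.061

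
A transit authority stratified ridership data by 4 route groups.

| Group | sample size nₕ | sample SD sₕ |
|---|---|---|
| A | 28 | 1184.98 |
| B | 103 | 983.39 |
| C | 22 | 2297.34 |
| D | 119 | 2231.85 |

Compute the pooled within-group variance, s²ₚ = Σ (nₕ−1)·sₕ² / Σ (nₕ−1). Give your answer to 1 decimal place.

Degrees of freedom: 27 + 102 + 21 + 118 = 268.
Σ(nₕ−1)sₕ² = 27·1404177.6004 + 102·967055.8921 + 21·5277771.0756 + 118·4981154.4225 = 835161910.6476.
s²ₚ = 835161910.6476 / 268 = 3116275.786... → 3116275.8.

3116275.8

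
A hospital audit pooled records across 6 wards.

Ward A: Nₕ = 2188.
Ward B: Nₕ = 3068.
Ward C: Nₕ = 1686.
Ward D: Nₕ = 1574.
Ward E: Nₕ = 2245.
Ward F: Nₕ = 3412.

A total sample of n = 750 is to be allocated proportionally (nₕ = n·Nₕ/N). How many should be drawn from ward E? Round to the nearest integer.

119

Share of ward E = 2245/14173 = 0.15840.
Allocate 750 × 0.15840 = 118.800... → 119.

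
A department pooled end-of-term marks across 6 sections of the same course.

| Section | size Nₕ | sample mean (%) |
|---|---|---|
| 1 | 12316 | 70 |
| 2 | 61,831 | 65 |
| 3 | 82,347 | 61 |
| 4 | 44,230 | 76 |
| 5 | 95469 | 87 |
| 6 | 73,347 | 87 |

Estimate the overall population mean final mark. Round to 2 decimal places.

75.64

N = 12316 + 61831 + 82347 + 44230 + 95469 + 73347 = 369540.
Overall mean = Σ (Nₕ/N)·x̄ₕ — weight by population share, not a simple average.
Σ Nₕx̄ₕ = 12316·70 + 61831·65 + 82347·61 + 44230·76 + 95469·87 + 73347·87 = 862120 + 4019015 + 5023167 + 3361480 + 8305803 + 6381189 = 27952774.
Divide by N: 27952774 / 369540 = 75.6421... → 75.64.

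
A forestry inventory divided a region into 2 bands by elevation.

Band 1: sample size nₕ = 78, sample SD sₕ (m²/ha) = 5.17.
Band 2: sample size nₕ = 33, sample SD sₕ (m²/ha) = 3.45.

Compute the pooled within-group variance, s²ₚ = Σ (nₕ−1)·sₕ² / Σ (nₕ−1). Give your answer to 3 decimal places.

22.376

Degrees of freedom: 77 + 32 = 109.
Σ(nₕ−1)sₕ² = 77·26.7289 + 32·11.9025 = 2439.0053.
s²ₚ = 2439.0053 / 109 = 22.37620... → 22.376.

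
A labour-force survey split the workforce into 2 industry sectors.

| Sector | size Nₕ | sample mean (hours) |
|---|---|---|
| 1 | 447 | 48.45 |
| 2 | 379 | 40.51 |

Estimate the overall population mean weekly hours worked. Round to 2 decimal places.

N = 826; weights Wₕ = Nₕ/N = (0.5412, 0.4588).
x̄_st = Σ Wₕ·x̄ₕ = 0.5412·48.45 + 0.4588·40.51 ≈ 44.8068...
→ 44.81.

44.81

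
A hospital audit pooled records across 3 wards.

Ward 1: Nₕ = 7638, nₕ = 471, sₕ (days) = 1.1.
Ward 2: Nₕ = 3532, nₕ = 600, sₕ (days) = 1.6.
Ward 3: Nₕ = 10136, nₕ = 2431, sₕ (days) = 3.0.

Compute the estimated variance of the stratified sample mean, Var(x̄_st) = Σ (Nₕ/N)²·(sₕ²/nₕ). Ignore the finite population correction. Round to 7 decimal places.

N = 21306; Wₕ = Nₕ/N.
ward 1: (7638/21306)²·1.1²/471 = 0.0003301566
ward 2: (3532/21306)²·1.6²/600 = 0.0001172536
ward 3: (10136/21306)²·3.0²/2431 = 0.0008378898
Sum = 0.0012853000 → 0.0012853.

0.0012853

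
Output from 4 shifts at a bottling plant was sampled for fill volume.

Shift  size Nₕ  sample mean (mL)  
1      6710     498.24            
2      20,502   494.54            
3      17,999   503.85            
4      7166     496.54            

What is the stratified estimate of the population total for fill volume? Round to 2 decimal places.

26109251.27

1: 6710·498.24 = 3343190.4
2: 20502·494.54 = 10139059.08
3: 17999·503.85 = 9068796.15
4: 7166·496.54 = 3558205.64
τ̂ = Σ Nₕx̄ₕ = 26109251.27.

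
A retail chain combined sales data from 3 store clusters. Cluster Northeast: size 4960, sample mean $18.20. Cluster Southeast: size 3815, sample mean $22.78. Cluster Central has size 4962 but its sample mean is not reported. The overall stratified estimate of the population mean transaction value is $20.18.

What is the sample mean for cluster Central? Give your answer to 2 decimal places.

20.16

Σ Nₕx̄ₕ = N·μ, so 4962·x̄_Central = 13737·20.18 − (4960·18.20 + 3815·22.78).
= 277212.66 − 177177.7 = 100034.96.
x̄_Central = 100034.96 / 4962 = 20.1602... → 20.16.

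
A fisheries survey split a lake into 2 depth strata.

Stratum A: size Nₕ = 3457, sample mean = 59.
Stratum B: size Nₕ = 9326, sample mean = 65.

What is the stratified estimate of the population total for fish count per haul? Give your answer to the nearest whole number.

810153

Estimate total by summing Nₕ·x̄ₕ over strata.
3457·59 + 9326·65 = 203963 + 606190 = 810153.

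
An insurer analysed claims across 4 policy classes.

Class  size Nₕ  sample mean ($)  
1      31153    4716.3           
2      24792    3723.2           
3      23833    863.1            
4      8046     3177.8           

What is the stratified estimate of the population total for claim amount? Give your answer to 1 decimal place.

285371309.4

1: 31153·4716.3 = 146926893.9
2: 24792·3723.2 = 92305574.4
3: 23833·863.1 = 20570262.3
4: 8046·3177.8 = 25568578.8
τ̂ = Σ Nₕx̄ₕ = 285371309.4.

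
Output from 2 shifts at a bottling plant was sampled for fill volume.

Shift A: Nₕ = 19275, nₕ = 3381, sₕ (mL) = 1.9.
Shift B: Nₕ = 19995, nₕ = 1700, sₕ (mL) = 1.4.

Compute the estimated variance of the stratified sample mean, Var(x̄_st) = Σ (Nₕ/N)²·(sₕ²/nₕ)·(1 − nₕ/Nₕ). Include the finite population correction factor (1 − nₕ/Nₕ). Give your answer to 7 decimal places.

0.0004856

N = 39270. Term for each stratum: Wₕ²sₕ²/nₕ·(1−nₕ/Nₕ).
Var(x̄_st) = 0.0002121133 + 0.0002734886 = 0.0004856018 → 0.0004856.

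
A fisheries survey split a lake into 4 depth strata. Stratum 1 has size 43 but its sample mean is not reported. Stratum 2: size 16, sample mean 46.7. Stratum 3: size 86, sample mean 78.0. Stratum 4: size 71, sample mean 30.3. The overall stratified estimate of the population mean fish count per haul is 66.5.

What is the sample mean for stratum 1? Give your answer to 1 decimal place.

N = 43 + 16 + 86 + 71 = 216.
Overall total = μ·N = 66.5·216 = 14364.
Subtract the known strata: 16·46.7 + 86·78.0 + 71·30.3 = 9606.5.
Remaining total for stratum 1: 14364 − 9606.5 = 4757.5.
Divide by its size: 4757.5 / 43 = 110.640... → 110.6.

110.6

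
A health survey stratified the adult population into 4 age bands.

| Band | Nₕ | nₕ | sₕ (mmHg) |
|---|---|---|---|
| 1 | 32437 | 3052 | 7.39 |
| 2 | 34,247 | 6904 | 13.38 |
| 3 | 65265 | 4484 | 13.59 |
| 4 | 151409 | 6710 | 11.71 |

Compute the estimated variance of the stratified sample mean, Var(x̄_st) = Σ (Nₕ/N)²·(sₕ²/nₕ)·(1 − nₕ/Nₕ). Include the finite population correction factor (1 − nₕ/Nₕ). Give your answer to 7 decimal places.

N = 283358; Wₕ = Nₕ/N.
band 1: (32437/283358)²·7.39²/3052·(1 − 3052/32437) = 0.0002124221
band 2: (34247/283358)²·13.38²/6904·(1 − 6904/34247) = 0.0003024191
band 3: (65265/283358)²·13.59²/4484·(1 − 4484/65265) = 0.0020349350
band 4: (151409/283358)²·11.71²/6710·(1 − 6710/151409) = 0.0055761896
Sum = 0.0081259658 → 0.0081260.

0.0081260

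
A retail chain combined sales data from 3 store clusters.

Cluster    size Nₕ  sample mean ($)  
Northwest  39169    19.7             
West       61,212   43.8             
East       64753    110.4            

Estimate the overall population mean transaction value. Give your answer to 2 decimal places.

x̄_st = (Σ Nₕx̄ₕ) / (Σ Nₕ) = (39169·19.7 + 61212·43.8 + 64753·110.4) / 165134
= 10601446.1 / 165134 = 64.1991... → 64.20.

64.20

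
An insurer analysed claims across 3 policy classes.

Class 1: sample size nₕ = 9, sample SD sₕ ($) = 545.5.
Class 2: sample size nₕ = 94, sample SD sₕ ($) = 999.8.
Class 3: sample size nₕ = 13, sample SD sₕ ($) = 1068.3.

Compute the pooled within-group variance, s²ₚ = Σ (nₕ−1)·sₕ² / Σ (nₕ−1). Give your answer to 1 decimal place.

964942.9

Degrees of freedom: 8 + 93 + 12 = 113.
Σ(nₕ−1)sₕ² = 8·297570.25 + 93·999600.04 + 12·1141264.89 = 109038544.4.
s²ₚ = 109038544.4 / 113 = 964942.871... → 964942.9.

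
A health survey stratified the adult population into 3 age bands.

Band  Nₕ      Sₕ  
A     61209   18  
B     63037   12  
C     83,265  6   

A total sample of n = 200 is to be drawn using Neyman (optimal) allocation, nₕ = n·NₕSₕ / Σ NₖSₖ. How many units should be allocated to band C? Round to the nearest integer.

42

Σ NₕSₕ = 61209·18 + 63037·12 + 83265·6 = 2357796.
Share for C: 499590/2357796 = 0.21189.
n_C = 200 × 0.21189 = 42.378... → 42.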